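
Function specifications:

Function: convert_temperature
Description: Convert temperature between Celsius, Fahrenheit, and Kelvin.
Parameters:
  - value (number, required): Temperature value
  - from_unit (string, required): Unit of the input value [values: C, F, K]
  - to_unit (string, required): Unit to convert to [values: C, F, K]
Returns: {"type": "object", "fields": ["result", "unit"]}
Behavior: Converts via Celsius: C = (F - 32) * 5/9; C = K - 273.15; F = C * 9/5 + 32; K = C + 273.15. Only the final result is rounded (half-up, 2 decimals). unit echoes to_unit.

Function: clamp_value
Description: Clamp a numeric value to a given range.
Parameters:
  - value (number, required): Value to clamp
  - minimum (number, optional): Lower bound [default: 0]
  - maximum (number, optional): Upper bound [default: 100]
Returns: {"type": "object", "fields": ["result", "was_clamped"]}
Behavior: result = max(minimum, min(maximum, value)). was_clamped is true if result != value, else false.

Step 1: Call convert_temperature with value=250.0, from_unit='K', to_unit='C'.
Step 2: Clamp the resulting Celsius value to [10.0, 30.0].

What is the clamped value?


Step 1: convert_temperature(value=250.0, from_unit=K, to_unit=C)
  To C: 250 - 273.15 = -23.15
  Target is C: -23.15
  Round to 2 decimals: -23.15
  -> result = -23.15 C
Step 2: clamp_value(value=-23.15, minimum=10.0, maximum=30.0)
  result = max(10.0, min(30.0, -23.15)) = max(10.0, -23.15) = 10.0
  was_clamped = (10.0 != -23.15) = true
  -> result = 10.0
10.0


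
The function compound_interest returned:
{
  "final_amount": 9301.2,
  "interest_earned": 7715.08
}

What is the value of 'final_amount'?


9301.2


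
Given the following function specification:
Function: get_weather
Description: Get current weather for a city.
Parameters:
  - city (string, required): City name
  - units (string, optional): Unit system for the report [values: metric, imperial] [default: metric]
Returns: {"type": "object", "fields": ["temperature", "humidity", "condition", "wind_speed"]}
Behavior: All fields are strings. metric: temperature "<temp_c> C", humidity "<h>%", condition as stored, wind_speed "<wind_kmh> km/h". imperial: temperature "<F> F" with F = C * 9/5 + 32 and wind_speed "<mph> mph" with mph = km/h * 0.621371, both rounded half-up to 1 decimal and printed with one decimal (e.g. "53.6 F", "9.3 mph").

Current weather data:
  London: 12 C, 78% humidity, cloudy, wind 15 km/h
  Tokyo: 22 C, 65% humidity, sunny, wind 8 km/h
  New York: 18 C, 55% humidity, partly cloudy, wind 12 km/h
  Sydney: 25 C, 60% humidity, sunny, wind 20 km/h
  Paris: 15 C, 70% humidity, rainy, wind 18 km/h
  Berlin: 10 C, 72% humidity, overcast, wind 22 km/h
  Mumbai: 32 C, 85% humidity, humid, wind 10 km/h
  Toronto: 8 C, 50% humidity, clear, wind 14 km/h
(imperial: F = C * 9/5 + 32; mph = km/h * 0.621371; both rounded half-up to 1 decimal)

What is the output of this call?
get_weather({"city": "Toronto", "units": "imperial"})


Toronto record: 8 C, 50%, clear, 14 km/h
imperial: temperature = 8 * 9/5 + 32 = 46.4 -> 46.4 F
imperial: wind_speed = 14 * 0.621371 = 8.699194 -> 8.7 mph
Output:
{"temperature": "46.4 F", "humidity": "50%", "condition": "clear", "wind_speed": "8.7 mph"}


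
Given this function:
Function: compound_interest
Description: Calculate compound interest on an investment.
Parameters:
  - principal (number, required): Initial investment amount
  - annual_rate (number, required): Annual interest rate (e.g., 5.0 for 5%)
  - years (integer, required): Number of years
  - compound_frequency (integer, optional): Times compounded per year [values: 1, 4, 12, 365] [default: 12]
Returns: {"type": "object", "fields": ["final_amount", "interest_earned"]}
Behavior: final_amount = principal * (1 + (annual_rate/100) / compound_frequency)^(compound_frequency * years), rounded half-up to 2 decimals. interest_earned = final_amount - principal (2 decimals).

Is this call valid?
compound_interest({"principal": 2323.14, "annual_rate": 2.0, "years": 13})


Checking all required parameters present and types match... All valid.
Valid


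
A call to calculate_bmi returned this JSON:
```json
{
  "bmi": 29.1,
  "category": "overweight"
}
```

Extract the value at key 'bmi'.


29.1


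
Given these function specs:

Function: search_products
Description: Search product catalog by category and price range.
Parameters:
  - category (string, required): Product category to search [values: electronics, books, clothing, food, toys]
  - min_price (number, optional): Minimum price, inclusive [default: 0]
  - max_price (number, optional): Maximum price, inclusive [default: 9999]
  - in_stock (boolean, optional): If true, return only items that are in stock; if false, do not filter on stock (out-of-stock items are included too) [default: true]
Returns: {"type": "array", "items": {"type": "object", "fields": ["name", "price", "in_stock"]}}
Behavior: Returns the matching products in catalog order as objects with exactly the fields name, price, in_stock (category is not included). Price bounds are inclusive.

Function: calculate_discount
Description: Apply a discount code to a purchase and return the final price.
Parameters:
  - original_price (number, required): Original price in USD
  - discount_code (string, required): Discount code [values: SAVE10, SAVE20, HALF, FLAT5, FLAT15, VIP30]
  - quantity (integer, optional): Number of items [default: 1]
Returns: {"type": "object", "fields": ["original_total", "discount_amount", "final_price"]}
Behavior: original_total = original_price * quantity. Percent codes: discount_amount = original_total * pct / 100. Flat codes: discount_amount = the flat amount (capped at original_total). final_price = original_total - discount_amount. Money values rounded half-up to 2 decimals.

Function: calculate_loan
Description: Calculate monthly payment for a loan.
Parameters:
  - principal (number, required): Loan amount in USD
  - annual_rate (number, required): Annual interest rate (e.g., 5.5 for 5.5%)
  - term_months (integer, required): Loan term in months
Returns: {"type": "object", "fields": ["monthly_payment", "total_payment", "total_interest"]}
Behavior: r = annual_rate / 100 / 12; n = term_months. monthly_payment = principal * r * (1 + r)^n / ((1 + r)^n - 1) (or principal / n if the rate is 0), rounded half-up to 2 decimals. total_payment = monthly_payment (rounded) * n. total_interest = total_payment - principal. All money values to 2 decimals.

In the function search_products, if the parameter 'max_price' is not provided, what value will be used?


The search_products spec declares:
  - max_price (number, optional): Maximum price, inclusive [default: 9999]
Default:
9999


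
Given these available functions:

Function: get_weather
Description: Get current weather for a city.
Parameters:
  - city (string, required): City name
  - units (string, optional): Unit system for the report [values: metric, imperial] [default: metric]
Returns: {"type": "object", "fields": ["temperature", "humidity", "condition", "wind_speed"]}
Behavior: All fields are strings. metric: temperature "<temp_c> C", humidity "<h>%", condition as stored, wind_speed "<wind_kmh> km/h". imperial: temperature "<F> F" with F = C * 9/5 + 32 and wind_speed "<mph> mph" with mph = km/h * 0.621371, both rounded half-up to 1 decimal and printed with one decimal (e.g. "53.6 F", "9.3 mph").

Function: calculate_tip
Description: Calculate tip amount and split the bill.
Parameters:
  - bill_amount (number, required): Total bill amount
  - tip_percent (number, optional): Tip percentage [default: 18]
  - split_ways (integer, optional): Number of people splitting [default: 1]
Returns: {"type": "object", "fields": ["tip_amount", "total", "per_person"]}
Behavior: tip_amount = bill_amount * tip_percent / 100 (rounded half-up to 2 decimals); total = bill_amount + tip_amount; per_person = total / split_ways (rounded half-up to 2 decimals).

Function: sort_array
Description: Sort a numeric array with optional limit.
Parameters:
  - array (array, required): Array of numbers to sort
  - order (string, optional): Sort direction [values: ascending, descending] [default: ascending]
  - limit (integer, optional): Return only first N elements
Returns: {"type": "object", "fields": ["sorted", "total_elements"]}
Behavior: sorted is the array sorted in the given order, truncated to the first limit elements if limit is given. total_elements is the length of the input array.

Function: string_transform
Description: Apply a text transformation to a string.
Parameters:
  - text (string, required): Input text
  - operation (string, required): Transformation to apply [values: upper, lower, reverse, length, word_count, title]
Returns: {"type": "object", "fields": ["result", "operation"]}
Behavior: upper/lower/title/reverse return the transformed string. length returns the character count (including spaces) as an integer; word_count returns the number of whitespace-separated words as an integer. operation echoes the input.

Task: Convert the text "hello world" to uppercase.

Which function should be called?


The task needs a function whose description is: Apply a text transformation to a string.
string_transform


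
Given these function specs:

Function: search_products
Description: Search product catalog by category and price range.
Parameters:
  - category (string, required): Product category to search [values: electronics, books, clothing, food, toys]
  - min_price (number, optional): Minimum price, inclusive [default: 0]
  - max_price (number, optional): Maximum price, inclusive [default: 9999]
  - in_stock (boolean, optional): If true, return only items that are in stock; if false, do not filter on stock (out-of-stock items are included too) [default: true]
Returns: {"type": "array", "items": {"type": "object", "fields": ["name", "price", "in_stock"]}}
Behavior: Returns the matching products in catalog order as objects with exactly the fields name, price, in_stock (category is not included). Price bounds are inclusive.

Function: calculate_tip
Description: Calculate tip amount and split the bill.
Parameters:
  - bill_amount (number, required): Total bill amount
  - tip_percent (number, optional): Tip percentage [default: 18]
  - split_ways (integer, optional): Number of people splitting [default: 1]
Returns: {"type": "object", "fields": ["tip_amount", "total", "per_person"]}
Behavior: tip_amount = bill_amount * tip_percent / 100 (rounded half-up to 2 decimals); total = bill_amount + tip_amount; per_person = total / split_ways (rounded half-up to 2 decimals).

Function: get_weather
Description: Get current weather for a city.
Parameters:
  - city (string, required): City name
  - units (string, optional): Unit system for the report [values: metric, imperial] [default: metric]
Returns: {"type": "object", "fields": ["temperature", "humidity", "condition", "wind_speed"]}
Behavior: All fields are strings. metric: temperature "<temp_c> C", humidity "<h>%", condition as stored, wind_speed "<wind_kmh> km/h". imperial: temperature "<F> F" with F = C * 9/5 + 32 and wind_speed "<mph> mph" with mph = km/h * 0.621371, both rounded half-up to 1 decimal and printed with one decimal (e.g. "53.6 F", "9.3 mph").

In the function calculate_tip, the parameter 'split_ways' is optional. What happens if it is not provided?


The calculate_tip spec declares:
  - split_ways (integer, optional): Number of people splitting [default: 1]
It defaults to 1


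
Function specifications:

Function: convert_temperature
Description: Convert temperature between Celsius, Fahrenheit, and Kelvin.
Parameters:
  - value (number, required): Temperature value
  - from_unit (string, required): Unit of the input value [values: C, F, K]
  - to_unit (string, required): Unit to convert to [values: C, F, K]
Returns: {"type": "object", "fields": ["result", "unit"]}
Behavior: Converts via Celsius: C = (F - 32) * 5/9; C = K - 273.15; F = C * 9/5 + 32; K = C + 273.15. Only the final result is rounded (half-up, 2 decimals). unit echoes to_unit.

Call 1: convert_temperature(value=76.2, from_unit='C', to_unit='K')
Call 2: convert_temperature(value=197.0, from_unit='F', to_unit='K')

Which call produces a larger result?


Call 1:
  Input already in C: 76.2
  To K: 76.2 + 273.15 = 349.35
  Round to 2 decimals: 349.35
  -> 349.35 K
Call 2:
  To C: (197 - 32) * 5/9 = 91.666667
  To K: 91.666667 + 273.15 = 364.816667
  Round to 2 decimals: 364.82
  -> 364.82 K
Call 2 (364.82 K)


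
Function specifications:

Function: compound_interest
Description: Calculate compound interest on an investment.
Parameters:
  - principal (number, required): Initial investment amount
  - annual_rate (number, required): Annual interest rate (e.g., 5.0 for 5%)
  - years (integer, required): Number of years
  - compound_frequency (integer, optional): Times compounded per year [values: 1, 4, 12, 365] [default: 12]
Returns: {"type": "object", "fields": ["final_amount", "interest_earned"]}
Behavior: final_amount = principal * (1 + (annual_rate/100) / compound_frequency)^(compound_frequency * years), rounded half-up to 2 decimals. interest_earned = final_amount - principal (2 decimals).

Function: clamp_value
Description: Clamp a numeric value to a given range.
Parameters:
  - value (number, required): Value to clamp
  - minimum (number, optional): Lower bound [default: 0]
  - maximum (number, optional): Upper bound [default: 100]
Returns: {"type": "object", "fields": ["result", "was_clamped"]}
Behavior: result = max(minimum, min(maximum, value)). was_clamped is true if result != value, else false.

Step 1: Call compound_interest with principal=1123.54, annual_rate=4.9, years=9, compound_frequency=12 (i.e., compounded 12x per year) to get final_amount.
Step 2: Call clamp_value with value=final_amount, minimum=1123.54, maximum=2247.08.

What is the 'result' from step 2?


Step 1: compound_interest
  rate per period = 4.9/100/12 = 0.004083333333 (keep full precision); periods = 12 * 9 = 108
  (1 + 0.004083333333)^108 = 1.55286571
  final_amount = 1123.54 * 1.55286571 = 1744.706739 -> 1744.71
  interest_earned = 1744.71 - 1123.54 = 621.17
  -> final_amount = 1744.71
Step 2: clamp_value(value=1744.71, minimum=1123.54, maximum=2247.08)
  result = max(1123.54, min(2247.08, 1744.71)) = max(1123.54, 1744.71) = 1744.71
  was_clamped = (1744.71 != 1744.71) = false
  -> result = 1744.71
1744.71


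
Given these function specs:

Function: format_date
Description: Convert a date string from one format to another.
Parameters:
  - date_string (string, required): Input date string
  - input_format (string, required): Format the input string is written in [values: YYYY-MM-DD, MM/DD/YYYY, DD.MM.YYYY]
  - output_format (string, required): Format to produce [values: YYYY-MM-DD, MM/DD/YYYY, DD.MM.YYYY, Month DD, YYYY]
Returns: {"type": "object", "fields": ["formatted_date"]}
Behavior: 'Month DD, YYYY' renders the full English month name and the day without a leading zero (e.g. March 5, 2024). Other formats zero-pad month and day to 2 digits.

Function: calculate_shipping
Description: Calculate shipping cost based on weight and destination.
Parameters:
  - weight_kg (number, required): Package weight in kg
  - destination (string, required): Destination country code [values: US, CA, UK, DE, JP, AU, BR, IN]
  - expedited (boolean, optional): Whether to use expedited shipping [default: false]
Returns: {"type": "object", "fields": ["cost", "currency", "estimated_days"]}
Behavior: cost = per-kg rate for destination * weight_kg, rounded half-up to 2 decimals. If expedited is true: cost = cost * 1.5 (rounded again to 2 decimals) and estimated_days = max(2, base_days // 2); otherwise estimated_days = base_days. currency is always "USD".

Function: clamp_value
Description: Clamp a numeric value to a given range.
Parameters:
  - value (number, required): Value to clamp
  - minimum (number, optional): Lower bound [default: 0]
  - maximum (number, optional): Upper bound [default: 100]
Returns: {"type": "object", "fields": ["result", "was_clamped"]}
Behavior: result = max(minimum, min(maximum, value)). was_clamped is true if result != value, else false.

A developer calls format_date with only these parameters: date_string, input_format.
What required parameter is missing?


Required parameters: date_string, input_format, output_format
Provided: date_string, input_format
Missing: output_format
output_format


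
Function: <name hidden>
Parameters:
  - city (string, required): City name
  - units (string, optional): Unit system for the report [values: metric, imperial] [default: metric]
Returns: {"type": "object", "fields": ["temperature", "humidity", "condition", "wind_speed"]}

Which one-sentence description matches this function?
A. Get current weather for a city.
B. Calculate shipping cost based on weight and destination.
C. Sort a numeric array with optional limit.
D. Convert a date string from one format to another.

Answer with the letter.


Parameters city, units and return ["temperature", "humidity", "condition", "wind_speed"] fit: Get current weather for a city.
A


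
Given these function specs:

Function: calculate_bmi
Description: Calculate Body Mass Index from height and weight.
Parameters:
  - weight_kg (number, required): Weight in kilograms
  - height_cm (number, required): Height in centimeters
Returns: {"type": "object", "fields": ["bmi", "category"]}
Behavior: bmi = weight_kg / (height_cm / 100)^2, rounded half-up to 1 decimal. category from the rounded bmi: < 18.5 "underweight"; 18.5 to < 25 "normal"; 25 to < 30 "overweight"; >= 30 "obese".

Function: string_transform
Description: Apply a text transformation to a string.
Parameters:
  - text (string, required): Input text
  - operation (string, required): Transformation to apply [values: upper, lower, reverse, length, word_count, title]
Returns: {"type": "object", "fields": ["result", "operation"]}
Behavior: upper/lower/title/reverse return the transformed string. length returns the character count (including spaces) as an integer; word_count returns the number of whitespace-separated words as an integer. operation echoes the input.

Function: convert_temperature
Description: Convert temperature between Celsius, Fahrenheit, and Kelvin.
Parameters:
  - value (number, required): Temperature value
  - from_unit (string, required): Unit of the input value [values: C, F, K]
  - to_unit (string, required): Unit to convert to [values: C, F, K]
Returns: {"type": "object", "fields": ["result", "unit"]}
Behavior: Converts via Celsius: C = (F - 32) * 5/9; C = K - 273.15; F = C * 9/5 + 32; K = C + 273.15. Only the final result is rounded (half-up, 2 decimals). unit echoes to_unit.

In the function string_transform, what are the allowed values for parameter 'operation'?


The string_transform spec declares:
  - operation (string, required): Transformation to apply [values: upper, lower, reverse, length, word_count, title]
Allowed values:
upper, lower, reverse, length, word_count, title


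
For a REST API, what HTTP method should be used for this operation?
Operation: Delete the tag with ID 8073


GET = read, POST = create, PUT = update/replace, DELETE = remove
This operation is a removal.
DELETE


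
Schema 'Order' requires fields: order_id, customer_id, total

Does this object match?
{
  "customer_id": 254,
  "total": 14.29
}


Checking required fields...
Missing: order_id
Invalid - missing required field 'order_id'


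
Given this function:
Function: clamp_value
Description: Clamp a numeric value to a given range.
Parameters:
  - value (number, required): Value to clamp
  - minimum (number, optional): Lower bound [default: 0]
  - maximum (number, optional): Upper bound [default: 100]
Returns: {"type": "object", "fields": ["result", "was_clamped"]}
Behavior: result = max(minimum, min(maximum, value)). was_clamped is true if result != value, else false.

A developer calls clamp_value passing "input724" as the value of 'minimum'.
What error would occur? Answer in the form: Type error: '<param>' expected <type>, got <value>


Spec: 'minimum' is declared as number; "input724" is a string.
Type error: 'minimum' expected number, got "input724"


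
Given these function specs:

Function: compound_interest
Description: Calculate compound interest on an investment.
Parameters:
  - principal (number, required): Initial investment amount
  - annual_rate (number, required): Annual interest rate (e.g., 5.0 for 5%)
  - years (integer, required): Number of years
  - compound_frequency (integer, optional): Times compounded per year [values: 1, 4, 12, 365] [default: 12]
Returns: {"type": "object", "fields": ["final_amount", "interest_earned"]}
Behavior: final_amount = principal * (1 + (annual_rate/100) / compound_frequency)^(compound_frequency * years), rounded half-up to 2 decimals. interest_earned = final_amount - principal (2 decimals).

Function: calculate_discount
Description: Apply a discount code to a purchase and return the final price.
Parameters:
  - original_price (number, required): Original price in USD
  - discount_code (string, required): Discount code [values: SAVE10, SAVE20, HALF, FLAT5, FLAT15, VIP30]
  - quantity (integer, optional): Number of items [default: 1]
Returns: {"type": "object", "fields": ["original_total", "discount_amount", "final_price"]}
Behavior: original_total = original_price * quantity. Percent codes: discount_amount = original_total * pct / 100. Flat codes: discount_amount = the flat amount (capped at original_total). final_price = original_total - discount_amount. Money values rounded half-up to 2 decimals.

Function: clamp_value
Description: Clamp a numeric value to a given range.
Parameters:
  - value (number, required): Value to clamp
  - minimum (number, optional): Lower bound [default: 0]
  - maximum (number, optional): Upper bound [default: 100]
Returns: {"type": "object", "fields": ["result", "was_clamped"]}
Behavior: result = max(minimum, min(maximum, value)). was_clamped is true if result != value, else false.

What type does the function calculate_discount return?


The calculate_discount spec declares Returns: {"type": "object", "fields": ["original_total", "discount_amount", "final_price"]}
Type:
object


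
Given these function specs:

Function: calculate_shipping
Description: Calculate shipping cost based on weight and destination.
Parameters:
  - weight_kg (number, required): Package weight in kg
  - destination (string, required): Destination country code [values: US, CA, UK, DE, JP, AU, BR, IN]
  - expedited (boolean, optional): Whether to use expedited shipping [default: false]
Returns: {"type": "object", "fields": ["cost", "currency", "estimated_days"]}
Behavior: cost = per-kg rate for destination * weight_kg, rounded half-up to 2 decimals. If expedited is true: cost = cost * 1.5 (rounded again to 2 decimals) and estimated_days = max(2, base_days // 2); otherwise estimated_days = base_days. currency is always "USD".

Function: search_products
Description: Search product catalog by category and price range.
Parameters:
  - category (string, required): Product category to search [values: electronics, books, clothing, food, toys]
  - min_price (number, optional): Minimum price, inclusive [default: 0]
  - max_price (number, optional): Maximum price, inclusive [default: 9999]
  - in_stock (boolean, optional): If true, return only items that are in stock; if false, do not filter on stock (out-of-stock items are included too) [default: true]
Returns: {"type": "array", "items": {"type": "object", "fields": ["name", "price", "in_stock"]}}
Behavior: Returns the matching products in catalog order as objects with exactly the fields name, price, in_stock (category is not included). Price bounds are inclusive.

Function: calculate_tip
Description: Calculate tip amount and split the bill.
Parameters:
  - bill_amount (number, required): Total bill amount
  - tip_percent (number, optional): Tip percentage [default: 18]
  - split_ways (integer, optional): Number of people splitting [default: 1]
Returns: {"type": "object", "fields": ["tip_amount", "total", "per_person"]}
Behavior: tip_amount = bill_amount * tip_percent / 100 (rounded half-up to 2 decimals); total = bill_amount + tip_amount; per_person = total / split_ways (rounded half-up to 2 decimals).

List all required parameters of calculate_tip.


Parameters of calculate_tip and their required/optional flag:
  bill_amount: required
  tip_percent: optional
  split_ways: optional
bill_amount


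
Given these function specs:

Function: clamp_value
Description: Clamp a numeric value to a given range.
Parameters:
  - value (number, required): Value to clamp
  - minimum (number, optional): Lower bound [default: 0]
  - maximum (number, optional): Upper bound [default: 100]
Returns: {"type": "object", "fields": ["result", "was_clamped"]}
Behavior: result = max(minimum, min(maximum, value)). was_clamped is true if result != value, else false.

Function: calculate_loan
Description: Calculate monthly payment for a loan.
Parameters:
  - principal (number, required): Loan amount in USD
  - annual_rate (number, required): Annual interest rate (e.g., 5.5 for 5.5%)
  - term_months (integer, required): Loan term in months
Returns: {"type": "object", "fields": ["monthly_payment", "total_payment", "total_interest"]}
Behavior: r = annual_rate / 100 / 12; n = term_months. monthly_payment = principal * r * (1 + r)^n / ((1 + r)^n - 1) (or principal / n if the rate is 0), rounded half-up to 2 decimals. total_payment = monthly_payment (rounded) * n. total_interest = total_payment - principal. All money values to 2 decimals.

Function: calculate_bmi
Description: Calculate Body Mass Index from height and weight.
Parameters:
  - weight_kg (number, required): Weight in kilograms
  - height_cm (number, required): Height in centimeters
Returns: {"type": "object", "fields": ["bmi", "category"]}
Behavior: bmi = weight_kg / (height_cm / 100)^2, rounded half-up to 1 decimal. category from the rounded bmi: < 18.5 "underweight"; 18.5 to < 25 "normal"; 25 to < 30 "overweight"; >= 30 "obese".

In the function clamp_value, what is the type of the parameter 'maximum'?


The clamp_value spec declares:
  - maximum (number, optional): Upper bound [default: 100]
Type:
number


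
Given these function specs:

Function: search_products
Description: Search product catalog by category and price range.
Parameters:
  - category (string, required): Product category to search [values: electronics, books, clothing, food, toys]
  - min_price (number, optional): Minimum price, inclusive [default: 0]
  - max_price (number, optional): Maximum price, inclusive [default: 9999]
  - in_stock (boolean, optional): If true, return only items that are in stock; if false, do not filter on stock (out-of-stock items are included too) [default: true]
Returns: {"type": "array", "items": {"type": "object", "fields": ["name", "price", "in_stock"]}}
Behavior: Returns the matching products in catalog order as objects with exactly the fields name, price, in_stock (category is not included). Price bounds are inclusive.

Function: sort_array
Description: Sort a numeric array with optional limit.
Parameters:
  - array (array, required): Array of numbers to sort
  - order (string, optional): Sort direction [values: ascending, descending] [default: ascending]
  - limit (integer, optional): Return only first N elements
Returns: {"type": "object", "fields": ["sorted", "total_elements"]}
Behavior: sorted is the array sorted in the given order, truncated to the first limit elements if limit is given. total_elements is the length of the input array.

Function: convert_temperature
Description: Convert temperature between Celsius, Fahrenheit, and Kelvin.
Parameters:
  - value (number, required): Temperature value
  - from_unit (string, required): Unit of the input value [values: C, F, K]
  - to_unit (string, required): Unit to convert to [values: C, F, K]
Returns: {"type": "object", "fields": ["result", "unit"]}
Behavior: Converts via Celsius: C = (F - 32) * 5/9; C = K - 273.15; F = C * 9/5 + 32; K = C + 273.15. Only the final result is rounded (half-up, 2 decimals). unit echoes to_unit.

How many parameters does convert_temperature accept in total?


Parameters of convert_temperature: value (required), from_unit (required), to_unit (required)
Total:
3


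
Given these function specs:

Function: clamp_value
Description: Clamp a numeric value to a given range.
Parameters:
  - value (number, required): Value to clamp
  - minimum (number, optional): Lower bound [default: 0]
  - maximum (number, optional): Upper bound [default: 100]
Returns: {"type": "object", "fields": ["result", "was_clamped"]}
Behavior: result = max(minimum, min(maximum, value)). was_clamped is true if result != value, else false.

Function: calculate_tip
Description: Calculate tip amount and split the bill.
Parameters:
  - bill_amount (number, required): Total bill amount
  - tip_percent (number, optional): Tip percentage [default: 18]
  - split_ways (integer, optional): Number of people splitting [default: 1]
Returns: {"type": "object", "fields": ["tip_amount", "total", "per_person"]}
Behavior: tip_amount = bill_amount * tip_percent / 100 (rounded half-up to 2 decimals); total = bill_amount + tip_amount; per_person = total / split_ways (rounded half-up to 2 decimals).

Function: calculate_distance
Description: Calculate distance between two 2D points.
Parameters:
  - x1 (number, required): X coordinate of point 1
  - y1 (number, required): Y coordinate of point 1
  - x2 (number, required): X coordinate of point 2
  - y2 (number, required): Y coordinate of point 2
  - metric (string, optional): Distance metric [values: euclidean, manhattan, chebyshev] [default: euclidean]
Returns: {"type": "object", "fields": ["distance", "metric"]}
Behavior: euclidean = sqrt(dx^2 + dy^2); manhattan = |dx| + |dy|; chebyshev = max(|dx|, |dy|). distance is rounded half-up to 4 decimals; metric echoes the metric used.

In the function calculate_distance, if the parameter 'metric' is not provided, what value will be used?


The calculate_distance spec declares:
  - metric (string, optional): Distance metric [values: euclidean, manhattan, chebyshev] [default: euclidean]
Default:
euclidean


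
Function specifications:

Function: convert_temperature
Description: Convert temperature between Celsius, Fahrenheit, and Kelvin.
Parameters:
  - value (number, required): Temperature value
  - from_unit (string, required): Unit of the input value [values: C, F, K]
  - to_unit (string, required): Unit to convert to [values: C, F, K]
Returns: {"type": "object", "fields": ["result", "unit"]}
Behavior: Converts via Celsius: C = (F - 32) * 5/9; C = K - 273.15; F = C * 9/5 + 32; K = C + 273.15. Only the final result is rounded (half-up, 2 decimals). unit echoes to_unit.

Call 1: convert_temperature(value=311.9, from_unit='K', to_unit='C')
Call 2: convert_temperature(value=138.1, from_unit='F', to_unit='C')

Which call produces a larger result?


Call 1:
  To C: 311.9 - 273.15 = 38.75
  Target is C: 38.75
  Round to 2 decimals: 38.75
  -> 38.75 C
Call 2:
  To C: (138.1 - 32) * 5/9 = 58.944444
  Target is C: 58.944444
  Round to 2 decimals: 58.94
  -> 58.94 C
Call 2 (58.94 C)


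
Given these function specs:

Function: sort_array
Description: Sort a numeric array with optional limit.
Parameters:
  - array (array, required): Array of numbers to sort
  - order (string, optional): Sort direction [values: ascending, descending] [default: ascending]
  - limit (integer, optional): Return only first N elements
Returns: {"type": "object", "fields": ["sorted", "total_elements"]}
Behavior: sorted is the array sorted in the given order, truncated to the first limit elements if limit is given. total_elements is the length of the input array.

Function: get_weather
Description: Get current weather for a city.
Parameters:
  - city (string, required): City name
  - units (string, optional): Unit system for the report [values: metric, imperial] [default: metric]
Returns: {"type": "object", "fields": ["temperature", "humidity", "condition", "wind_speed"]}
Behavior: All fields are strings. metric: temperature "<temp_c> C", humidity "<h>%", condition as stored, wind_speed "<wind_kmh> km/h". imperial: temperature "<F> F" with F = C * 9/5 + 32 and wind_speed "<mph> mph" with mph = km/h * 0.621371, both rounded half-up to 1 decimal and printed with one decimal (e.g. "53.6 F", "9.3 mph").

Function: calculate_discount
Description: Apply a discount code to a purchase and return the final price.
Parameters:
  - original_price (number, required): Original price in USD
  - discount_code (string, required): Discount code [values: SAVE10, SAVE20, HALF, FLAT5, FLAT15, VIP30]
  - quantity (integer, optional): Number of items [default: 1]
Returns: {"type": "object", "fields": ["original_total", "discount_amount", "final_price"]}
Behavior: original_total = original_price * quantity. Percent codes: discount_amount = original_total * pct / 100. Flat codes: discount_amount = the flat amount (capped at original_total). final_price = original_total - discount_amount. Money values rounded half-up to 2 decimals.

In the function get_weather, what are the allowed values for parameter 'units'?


The get_weather spec declares:
  - units (string, optional): Unit system for the report [values: metric, imperial] [default: metric]
Allowed values:
metric, imperial


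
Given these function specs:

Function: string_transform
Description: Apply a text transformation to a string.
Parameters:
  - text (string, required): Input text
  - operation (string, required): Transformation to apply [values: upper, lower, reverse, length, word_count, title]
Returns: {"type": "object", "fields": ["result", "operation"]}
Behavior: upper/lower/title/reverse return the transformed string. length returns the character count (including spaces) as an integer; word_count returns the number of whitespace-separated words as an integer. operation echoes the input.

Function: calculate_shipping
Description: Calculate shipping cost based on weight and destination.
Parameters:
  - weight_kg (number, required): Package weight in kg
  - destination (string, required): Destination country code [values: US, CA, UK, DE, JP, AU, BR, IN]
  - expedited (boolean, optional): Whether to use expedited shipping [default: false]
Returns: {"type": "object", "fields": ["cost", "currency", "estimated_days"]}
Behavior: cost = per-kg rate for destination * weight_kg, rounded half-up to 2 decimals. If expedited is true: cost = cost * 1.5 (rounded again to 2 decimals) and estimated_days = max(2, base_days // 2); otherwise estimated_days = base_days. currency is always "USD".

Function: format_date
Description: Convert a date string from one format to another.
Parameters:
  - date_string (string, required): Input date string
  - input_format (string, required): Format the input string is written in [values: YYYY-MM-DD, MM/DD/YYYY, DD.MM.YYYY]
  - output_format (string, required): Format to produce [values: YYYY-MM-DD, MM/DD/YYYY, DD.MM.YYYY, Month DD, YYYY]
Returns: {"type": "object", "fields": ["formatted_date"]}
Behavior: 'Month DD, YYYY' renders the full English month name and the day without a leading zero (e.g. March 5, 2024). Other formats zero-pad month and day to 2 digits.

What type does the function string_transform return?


The string_transform spec declares Returns: {"type": "object", "fields": ["result", "operation"]}
Type:
object


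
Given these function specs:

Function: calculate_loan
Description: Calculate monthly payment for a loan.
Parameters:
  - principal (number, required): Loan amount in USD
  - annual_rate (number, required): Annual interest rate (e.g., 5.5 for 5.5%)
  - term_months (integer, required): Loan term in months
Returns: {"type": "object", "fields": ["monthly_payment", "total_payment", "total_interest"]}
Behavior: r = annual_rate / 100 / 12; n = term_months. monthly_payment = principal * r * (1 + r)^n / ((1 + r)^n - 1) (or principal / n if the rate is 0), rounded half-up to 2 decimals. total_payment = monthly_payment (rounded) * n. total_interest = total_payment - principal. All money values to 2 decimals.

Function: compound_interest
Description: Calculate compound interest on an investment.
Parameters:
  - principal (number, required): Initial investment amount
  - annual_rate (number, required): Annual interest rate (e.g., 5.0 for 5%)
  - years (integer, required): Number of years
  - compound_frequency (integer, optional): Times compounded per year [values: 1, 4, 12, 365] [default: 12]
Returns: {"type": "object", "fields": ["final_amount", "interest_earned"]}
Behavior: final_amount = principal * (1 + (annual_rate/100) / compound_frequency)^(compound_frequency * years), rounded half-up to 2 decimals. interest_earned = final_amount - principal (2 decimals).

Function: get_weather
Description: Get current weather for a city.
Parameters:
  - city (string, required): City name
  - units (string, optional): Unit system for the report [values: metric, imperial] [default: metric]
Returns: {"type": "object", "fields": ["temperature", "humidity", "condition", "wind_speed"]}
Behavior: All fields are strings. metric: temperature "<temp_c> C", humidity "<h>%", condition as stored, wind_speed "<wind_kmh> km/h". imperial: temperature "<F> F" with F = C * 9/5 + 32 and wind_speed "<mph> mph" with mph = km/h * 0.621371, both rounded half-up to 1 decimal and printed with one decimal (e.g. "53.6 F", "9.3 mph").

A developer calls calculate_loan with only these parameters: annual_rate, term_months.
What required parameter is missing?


Required parameters: principal, annual_rate, term_months
Provided: annual_rate, term_months
Missing: principal
principal


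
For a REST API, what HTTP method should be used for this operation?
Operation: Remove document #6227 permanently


GET = read, POST = create, PUT = update/replace, DELETE = remove
This operation is a removal.
DELETE


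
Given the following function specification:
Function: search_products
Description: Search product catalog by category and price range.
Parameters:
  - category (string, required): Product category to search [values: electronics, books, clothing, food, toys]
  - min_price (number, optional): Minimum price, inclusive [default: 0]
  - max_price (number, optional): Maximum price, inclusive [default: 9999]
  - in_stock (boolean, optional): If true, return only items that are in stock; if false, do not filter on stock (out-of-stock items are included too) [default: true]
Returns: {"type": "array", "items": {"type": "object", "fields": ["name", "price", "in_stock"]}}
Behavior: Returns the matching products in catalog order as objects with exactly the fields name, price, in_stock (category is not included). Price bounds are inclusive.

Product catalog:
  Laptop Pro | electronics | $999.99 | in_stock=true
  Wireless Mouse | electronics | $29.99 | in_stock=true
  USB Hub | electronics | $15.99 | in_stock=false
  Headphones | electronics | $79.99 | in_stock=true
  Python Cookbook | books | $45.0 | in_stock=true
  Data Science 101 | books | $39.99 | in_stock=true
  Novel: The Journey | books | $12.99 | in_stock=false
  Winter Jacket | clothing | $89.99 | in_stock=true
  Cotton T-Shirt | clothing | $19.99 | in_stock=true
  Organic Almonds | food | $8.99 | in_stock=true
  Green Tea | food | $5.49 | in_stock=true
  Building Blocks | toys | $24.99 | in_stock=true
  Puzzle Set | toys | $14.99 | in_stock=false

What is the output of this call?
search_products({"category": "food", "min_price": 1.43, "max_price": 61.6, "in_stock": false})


Filter: category=food, 1.43 <= price <= 61.6, in_stock=false so stock is not filtered
  Organic Almonds ($8.99): keep
  Green Tea ($5.49): keep
Output:
[{"name": "Organic Almonds", "price": 8.99, "in_stock": true}, {"name": "Green Tea", "price": 5.49, "in_stock": true}]


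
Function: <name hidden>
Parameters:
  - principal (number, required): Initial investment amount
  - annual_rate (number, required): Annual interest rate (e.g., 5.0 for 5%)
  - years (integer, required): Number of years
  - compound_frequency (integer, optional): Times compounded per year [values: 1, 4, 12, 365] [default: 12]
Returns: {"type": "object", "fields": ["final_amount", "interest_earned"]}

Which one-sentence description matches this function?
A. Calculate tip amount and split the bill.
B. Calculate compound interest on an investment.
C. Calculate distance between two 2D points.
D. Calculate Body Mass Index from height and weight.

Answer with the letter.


Parameters principal, annual_rate, years, compound_frequency and return ["final_amount", "interest_earned"] fit: Calculate compound interest on an investment.
B
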